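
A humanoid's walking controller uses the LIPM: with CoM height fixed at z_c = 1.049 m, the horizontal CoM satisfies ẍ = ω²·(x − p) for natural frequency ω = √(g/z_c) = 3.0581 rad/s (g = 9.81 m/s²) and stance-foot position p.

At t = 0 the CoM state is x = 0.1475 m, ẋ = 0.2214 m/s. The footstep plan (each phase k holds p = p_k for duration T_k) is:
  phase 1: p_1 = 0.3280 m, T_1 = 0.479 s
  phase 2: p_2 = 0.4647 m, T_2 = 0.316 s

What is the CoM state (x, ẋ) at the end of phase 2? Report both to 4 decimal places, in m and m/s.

x = -0.3668, ẋ = -2.3156

phase 1: p=0.3280, T=0.479, ωT=1.464830, cosh=2.278962, sinh=2.047845; start (x,ẋ)=(0.147500, 0.221400) → end (x,ẋ)=(0.064907, -0.625822)
phase 2: p=0.4647, T=0.316, ωT=0.966360, cosh=1.504412, sinh=1.123947; start (x,ẋ)=(0.064907, -0.625822) → end (x,ẋ)=(-0.366762, -2.315639)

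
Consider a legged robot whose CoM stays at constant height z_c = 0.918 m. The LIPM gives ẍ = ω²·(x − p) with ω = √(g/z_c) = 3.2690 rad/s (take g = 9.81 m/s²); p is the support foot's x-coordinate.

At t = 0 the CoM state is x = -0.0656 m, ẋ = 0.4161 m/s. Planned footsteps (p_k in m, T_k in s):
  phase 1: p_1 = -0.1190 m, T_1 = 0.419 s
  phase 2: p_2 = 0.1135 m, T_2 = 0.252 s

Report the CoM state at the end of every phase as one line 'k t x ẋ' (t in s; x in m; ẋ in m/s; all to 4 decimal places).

1 0.4190 0.2270 1.1926
2 0.6710 0.6035 1.9622

phase 1: p=-0.1190, T=0.419, ωT=1.369711, cosh=2.094197, sinh=1.840017; start (x,ẋ)=(-0.065600, 0.416100) → end (x,ẋ)=(0.227040, 1.192597)
phase 2: p=0.1135, T=0.252, ωT=0.823788, cosh=1.358942, sinh=0.920175; start (x,ẋ)=(0.227040, 1.192597) → end (x,ẋ)=(0.603492, 1.962203)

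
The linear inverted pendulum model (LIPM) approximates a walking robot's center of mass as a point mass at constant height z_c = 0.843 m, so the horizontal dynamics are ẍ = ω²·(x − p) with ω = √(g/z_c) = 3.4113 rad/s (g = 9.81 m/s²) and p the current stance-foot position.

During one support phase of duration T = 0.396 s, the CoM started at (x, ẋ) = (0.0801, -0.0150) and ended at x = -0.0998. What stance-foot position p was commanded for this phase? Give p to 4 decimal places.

ωT = 3.4113·0.396 = 1.350875; cosh(ωT) = 2.059908, sinh(ωT) = 1.800894
x(T) = p + (x₀−p)·cosh(ωT) + (ẋ₀/ω)·sinh(ωT) ⇒ p·(1 − cosh) = x(T) − x₀·cosh − (ẋ₀/ω)·sinh
numerator   = -0.0998 − (0.0801)·2.059908 − (-0.0150/3.4113)·1.800894 = -0.256880
denominator = 1 − 2.059908 = -1.059908
p = -0.256880 / -1.059908 = 0.2424

p = 0.2424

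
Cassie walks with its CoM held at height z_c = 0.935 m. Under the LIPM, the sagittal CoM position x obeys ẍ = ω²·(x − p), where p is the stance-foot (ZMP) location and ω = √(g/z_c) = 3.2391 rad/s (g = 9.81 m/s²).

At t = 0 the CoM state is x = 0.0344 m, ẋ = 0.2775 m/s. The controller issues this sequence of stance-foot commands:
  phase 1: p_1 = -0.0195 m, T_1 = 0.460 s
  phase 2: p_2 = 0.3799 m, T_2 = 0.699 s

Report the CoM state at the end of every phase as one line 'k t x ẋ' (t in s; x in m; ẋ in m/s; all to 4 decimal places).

phase 1: p=-0.0195, T=0.460, ωT=1.489986, cosh=2.331205, sinh=2.105829; start (x,ẋ)=(0.034400, 0.277500) → end (x,ẋ)=(0.286562, 1.014561)
phase 2: p=0.3799, T=0.699, ωT=2.264131, cosh=4.863339, sinh=4.759419; start (x,ẋ)=(0.286562, 1.014561) → end (x,ẋ)=(1.416727, 3.495238)

1 0.4600 0.2866 1.0146
2 1.1590 1.4167 3.4952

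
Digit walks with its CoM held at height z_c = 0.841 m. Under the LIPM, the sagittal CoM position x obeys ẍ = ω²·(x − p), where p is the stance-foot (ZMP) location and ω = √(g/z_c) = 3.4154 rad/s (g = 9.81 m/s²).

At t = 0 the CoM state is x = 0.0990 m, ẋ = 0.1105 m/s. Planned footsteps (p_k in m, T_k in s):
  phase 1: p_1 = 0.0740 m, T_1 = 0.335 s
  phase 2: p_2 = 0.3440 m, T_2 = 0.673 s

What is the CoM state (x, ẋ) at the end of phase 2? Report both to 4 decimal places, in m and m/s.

phase 1: p=0.0740, T=0.335, ωT=1.144159, cosh=1.729146, sinh=1.410654; start (x,ẋ)=(0.099000, 0.110500) → end (x,ẋ)=(0.162868, 0.311519)
phase 2: p=0.3440, T=0.673, ωT=2.298564, cosh=5.030137, sinh=4.929734; start (x,ẋ)=(0.162868, 0.311519) → end (x,ẋ)=(-0.117476, -1.482734)

x = -0.1175, ẋ = -1.4827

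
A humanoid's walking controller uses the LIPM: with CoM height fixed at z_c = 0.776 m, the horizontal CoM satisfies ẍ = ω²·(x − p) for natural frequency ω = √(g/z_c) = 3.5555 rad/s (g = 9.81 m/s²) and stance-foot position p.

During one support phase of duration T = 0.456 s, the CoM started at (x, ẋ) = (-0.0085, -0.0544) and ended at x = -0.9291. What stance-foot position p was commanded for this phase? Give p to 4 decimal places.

ωT = 3.5555·0.456 = 1.621308; cosh(ωT) = 2.628672, sinh(ωT) = 2.431032
x(T) = p + (x₀−p)·cosh(ωT) + (ẋ₀/ω)·sinh(ωT) ⇒ p·(1 − cosh) = x(T) − x₀·cosh − (ẋ₀/ω)·sinh
numerator   = -0.9291 − (-0.0085)·2.628672 − (-0.0544/3.5555)·2.431032 = -0.869561
denominator = 1 − 2.628672 = -1.628672
p = -0.869561 / -1.628672 = 0.5339

p = 0.5339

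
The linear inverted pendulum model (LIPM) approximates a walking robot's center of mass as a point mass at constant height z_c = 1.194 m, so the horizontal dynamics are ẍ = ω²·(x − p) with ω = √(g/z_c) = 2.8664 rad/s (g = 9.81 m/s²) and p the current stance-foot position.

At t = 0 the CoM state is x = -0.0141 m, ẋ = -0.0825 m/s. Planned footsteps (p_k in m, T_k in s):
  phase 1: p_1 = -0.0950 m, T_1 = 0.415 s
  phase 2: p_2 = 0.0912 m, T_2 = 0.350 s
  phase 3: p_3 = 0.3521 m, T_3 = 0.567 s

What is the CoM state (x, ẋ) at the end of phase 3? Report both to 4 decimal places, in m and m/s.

phase 1: p=-0.0950, T=0.415, ωT=1.189556, cosh=1.794989, sinh=1.490633; start (x,ẋ)=(-0.014100, -0.082500) → end (x,ẋ)=(0.007312, 0.197579)
phase 2: p=0.0912, T=0.350, ωT=1.003240, cosh=1.546896, sinh=1.180207; start (x,ẋ)=(0.007312, 0.197579) → end (x,ẋ)=(0.042784, 0.021844)
phase 3: p=0.3521, T=0.567, ωT=1.625249, cosh=2.638273, sinh=2.441410; start (x,ẋ)=(0.042784, 0.021844) → end (x,ẋ)=(-0.445354, -2.106979)

x = -0.4454, ẋ = -2.1070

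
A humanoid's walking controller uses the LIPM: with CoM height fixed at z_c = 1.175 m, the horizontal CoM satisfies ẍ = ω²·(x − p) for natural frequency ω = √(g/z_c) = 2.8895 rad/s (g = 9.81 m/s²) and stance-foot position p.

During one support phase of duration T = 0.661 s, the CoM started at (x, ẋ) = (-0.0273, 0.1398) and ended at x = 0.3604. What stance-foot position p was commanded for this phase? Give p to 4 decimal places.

p = -0.1203

ωT = 2.8895·0.661 = 1.909960; cosh(ωT) = 3.450451, sinh(ωT) = 3.302364
x(T) = p + (x₀−p)·cosh(ωT) + (ẋ₀/ω)·sinh(ωT) ⇒ p·(1 − cosh) = x(T) − x₀·cosh − (ẋ₀/ω)·sinh
numerator   = 0.3604 − (-0.0273)·3.450451 − (0.1398/2.8895)·3.302364 = 0.294822
denominator = 1 − 3.450451 = -2.450451
p = 0.294822 / -2.450451 = -0.1203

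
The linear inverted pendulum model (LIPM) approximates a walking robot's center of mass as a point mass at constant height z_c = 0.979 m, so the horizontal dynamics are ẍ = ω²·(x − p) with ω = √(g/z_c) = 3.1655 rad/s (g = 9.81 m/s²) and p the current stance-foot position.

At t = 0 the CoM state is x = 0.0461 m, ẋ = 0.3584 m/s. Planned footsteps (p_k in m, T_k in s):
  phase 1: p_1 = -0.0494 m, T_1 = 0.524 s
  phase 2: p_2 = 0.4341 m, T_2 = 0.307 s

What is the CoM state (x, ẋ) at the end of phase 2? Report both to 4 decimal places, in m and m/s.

phase 1: p=-0.0494, T=0.524, ωT=1.658722, cosh=2.721488, sinh=2.531106; start (x,ẋ)=(0.046100, 0.358400) → end (x,ẋ)=(0.497076, 1.740548)
phase 2: p=0.4341, T=0.307, ωT=0.971809, cosh=1.510559, sinh=1.132161; start (x,ẋ)=(0.497076, 1.740548) → end (x,ẋ)=(1.151746, 2.854895)

x = 1.1517, ẋ = 2.8549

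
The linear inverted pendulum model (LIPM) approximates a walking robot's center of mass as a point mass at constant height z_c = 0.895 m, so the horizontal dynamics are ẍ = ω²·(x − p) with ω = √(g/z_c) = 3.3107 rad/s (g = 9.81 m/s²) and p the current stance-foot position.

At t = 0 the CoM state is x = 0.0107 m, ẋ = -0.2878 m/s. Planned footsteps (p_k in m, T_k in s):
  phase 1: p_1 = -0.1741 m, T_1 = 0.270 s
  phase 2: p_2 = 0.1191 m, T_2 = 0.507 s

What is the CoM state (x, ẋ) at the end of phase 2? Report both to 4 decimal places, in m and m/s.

phase 1: p=-0.1741, T=0.270, ωT=0.893889, cosh=1.426840, sinh=1.017778; start (x,ẋ)=(0.010700, -0.287800) → end (x,ẋ)=(0.001104, 0.212050)
phase 2: p=0.1191, T=0.507, ωT=1.678525, cosh=2.772148, sinh=2.585499; start (x,ẋ)=(0.001104, 0.212050) → end (x,ẋ)=(-0.042401, -0.422187)

x = -0.0424, ẋ = -0.4222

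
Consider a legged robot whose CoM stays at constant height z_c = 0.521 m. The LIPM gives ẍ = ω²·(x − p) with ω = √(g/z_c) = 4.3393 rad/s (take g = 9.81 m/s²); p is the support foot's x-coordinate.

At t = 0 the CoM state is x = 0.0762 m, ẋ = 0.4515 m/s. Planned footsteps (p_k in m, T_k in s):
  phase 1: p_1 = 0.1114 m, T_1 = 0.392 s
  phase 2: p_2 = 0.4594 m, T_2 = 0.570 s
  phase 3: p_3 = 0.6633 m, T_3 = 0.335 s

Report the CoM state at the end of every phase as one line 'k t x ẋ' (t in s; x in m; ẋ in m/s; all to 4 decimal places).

phase 1: p=0.1114, T=0.392, ωT=1.701006, cosh=2.830977, sinh=2.648477; start (x,ẋ)=(0.076200, 0.451500) → end (x,ẋ)=(0.287321, 0.873649)
phase 2: p=0.4594, T=0.570, ωT=2.473401, cosh=5.973511, sinh=5.889213; start (x,ẋ)=(0.287321, 0.873649) → end (x,ẋ)=(0.617184, 0.821265)
phase 3: p=0.6633, T=0.335, ωT=1.453666, cosh=2.256241, sinh=2.022529; start (x,ẋ)=(0.617184, 0.821265) → end (x,ẋ)=(0.942040, 1.448243)

1 0.3920 0.2873 0.8736
2 0.9620 0.6172 0.8213
3 1.2970 0.9420 1.4482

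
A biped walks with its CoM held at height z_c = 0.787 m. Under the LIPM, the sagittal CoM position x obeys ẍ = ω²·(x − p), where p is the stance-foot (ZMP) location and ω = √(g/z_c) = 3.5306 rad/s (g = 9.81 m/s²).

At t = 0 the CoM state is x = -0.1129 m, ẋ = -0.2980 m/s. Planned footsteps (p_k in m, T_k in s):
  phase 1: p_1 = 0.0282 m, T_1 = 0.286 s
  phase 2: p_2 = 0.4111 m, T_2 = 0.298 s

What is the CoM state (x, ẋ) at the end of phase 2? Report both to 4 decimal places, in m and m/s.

phase 1: p=0.0282, T=0.286, ωT=1.009752, cosh=1.554614, sinh=1.190305; start (x,ẋ)=(-0.112900, -0.298000) → end (x,ẋ)=(-0.291624, -1.056246)
phase 2: p=0.4111, T=0.298, ωT=1.052119, cosh=1.606455, sinh=1.257258; start (x,ẋ)=(-0.291624, -1.056246) → end (x,ẋ)=(-1.093926, -4.816114)

x = -1.0939, ẋ = -4.8161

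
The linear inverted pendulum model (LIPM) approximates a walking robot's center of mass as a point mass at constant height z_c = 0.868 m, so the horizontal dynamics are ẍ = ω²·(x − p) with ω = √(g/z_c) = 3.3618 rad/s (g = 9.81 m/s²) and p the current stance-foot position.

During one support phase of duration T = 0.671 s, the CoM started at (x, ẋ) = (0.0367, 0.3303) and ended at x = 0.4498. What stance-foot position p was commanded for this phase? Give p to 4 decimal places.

p = 0.0499

ωT = 3.3618·0.671 = 2.255768; cosh(ωT) = 4.823705, sinh(ωT) = 4.718912
x(T) = p + (x₀−p)·cosh(ωT) + (ẋ₀/ω)·sinh(ωT) ⇒ p·(1 − cosh) = x(T) − x₀·cosh − (ẋ₀/ω)·sinh
numerator   = 0.4498 − (0.0367)·4.823705 − (0.3303/3.3618)·4.718912 = -0.190868
denominator = 1 − 4.823705 = -3.823705
p = -0.190868 / -3.823705 = 0.0499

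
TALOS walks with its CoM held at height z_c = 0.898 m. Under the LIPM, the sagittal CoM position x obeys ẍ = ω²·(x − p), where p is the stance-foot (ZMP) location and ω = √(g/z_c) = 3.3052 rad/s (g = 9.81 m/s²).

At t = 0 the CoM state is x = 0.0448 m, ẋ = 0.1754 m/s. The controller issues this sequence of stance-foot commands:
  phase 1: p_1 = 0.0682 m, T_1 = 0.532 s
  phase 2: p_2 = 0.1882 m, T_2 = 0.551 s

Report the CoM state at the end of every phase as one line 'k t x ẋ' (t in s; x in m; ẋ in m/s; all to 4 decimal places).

phase 1: p=0.0682, T=0.532, ωT=1.758366, cosh=2.987638, sinh=2.815312; start (x,ẋ)=(0.044800, 0.175400) → end (x,ẋ)=(0.147692, 0.306291)
phase 2: p=0.1882, T=0.551, ωT=1.821165, cosh=3.170446, sinh=3.008609; start (x,ẋ)=(0.147692, 0.306291) → end (x,ẋ)=(0.338577, 0.568264)

1 0.5320 0.1477 0.3063
2 1.0830 0.3386 0.5683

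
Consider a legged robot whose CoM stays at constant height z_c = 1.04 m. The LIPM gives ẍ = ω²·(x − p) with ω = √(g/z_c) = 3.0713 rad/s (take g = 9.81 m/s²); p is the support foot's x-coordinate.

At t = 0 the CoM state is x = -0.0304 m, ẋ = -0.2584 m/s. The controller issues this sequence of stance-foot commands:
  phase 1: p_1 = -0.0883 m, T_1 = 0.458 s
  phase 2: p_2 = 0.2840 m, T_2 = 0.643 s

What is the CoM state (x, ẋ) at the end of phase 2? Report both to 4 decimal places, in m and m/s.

x = -1.4666, ẋ = -5.2326

phase 1: p=-0.0883, T=0.458, ωT=1.406655, cosh=2.163620, sinh=1.918659; start (x,ẋ)=(-0.030400, -0.258400) → end (x,ẋ)=(-0.124450, -0.217888)
phase 2: p=0.2840, T=0.643, ωT=1.974846, cosh=3.672146, sinh=3.533363; start (x,ẋ)=(-0.124450, -0.217888) → end (x,ẋ)=(-1.466557, -5.232626)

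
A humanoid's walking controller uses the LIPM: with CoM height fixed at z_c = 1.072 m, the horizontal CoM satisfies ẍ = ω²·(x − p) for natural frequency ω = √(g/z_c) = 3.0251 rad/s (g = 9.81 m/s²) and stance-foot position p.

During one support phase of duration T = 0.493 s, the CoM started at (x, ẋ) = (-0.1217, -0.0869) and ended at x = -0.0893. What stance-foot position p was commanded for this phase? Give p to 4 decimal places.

p = -0.1914

ωT = 3.0251·0.493 = 1.491374; cosh(ωT) = 2.334130, sinh(ωT) = 2.109067
x(T) = p + (x₀−p)·cosh(ωT) + (ẋ₀/ω)·sinh(ωT) ⇒ p·(1 − cosh) = x(T) − x₀·cosh − (ẋ₀/ω)·sinh
numerator   = -0.0893 − (-0.1217)·2.334130 − (-0.0869/3.0251)·2.109067 = 0.255349
denominator = 1 − 2.334130 = -1.334130
p = 0.255349 / -1.334130 = -0.1914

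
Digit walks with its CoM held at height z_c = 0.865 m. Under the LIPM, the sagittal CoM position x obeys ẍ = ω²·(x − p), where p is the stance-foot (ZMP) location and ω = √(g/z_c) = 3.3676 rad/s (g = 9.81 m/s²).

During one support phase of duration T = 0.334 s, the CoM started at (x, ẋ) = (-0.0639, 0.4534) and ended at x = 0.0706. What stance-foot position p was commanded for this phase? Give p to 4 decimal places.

ωT = 3.3676·0.334 = 1.124778; cosh(ωT) = 1.702129, sinh(ωT) = 1.377405
x(T) = p + (x₀−p)·cosh(ωT) + (ẋ₀/ω)·sinh(ωT) ⇒ p·(1 − cosh) = x(T) − x₀·cosh − (ẋ₀/ω)·sinh
numerator   = 0.0706 − (-0.0639)·1.702129 − (0.4534/3.3676)·1.377405 = -0.006082
denominator = 1 − 1.702129 = -0.702129
p = -0.006082 / -0.702129 = 0.0087

p = 0.0087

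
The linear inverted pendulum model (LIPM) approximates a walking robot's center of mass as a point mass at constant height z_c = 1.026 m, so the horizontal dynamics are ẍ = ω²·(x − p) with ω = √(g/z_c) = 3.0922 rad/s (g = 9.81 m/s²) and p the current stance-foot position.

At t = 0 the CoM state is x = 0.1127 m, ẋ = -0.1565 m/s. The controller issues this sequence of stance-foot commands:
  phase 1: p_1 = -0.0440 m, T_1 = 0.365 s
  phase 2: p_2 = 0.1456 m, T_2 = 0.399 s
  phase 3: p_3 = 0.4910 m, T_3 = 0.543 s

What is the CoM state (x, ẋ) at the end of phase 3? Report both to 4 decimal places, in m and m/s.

x = 0.8034, ẋ = 1.1857

phase 1: p=-0.0440, T=0.365, ωT=1.128653, cosh=1.707479, sinh=1.384010; start (x,ẋ)=(0.112700, -0.156500) → end (x,ẋ)=(0.153516, 0.403399)
phase 2: p=0.1456, T=0.399, ωT=1.233788, cosh=1.862700, sinh=1.571513; start (x,ẋ)=(0.153516, 0.403399) → end (x,ẋ)=(0.365359, 0.789876)
phase 3: p=0.4910, T=0.543, ωT=1.679065, cosh=2.773544, sinh=2.586995; start (x,ẋ)=(0.365359, 0.789876) → end (x,ẋ)=(0.803354, 1.185687)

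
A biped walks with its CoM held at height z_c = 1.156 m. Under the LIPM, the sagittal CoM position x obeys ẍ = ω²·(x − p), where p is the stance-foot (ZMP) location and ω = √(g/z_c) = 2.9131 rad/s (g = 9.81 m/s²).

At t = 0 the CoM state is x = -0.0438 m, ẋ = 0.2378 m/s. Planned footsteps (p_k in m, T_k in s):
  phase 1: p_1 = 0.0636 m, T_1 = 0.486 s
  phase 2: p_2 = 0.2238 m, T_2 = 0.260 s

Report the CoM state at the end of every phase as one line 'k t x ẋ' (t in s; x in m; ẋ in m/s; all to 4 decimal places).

1 0.4860 -0.0124 -0.0878
2 0.7460 -0.1086 -0.6867

phase 1: p=0.0636, T=0.486, ωT=1.415767, cosh=2.181191, sinh=1.938452; start (x,ẋ)=(-0.043800, 0.237800) → end (x,ẋ)=(-0.012422, -0.087790)
phase 2: p=0.2238, T=0.260, ωT=0.757406, cosh=1.300809, sinh=0.831928; start (x,ẋ)=(-0.012422, -0.087790) → end (x,ẋ)=(-0.108551, -0.686679)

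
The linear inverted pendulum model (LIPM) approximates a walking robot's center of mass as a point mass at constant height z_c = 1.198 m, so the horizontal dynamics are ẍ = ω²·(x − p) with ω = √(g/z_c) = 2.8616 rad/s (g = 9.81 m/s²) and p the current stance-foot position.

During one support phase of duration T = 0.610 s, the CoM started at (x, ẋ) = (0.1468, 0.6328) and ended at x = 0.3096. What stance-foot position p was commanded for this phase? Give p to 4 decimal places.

p = 0.3780

ωT = 2.8616·0.610 = 1.745576; cosh(ωT) = 2.951872, sinh(ωT) = 2.777328
x(T) = p + (x₀−p)·cosh(ωT) + (ẋ₀/ω)·sinh(ωT) ⇒ p·(1 − cosh) = x(T) − x₀·cosh − (ẋ₀/ω)·sinh
numerator   = 0.3096 − (0.1468)·2.951872 − (0.6328/2.8616)·2.777328 = -0.737899
denominator = 1 − 2.951872 = -1.951872
p = -0.737899 / -1.951872 = 0.3780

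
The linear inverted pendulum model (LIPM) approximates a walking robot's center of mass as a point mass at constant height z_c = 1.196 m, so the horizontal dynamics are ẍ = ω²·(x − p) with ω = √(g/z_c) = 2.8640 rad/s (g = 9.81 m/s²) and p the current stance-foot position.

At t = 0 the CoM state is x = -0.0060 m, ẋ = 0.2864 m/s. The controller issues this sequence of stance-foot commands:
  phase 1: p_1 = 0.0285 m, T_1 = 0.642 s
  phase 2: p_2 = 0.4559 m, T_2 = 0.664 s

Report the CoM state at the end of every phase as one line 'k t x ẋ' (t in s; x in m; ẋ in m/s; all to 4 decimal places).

phase 1: p=0.0285, T=0.642, ωT=1.838688, cosh=3.223654, sinh=3.064628; start (x,ẋ)=(-0.006000, 0.286400) → end (x,ẋ)=(0.223747, 0.620445)
phase 2: p=0.4559, T=0.664, ωT=1.901696, cosh=3.423279, sinh=3.273964; start (x,ẋ)=(0.223747, 0.620445) → end (x,ẋ)=(0.370432, -0.052860)

1 0.6420 0.2237 0.6204
2 1.3060 0.3704 -0.0529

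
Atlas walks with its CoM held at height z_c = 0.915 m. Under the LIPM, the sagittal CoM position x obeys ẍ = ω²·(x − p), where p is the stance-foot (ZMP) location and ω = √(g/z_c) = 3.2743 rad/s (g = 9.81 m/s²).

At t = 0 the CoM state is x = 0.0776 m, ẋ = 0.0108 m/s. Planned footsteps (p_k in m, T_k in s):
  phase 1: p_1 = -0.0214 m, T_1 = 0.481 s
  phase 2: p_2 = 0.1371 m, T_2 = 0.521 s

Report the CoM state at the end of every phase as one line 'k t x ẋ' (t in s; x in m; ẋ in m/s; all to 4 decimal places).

1 0.4810 0.2356 0.7766
2 1.0020 1.0486 3.0670

phase 1: p=-0.0214, T=0.481, ωT=1.574938, cosh=2.518732, sinh=2.311712; start (x,ẋ)=(0.077600, 0.010800) → end (x,ẋ)=(0.235579, 0.776557)
phase 2: p=0.1371, T=0.521, ωT=1.705910, cosh=2.844001, sinh=2.662394; start (x,ẋ)=(0.235579, 0.776557) → end (x,ẋ)=(1.048609, 3.067021)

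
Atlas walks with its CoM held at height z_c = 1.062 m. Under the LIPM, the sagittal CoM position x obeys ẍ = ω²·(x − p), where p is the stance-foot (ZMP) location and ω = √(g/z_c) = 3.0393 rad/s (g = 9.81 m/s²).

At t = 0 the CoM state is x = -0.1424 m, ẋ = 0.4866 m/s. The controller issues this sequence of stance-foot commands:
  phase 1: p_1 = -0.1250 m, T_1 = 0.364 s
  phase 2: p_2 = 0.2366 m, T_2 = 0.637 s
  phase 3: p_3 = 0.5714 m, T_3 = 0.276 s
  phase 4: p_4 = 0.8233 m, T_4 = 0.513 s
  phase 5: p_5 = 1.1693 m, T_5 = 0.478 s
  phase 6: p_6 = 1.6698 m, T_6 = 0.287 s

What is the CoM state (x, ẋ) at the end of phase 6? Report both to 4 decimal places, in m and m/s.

x = 1.4387, ẋ = 0.0627

phase 1: p=-0.1250, T=0.364, ωT=1.106305, cosh=1.676973, sinh=1.346194; start (x,ẋ)=(-0.142400, 0.486600) → end (x,ẋ)=(0.061350, 0.744823)
phase 2: p=0.2366, T=0.637, ωT=1.936034, cosh=3.537741, sinh=3.393466; start (x,ẋ)=(0.061350, 0.744823) → end (x,ẋ)=(0.448227, 0.827505)
phase 3: p=0.5714, T=0.276, ωT=0.838847, cosh=1.372953, sinh=0.940744; start (x,ẋ)=(0.448227, 0.827505) → end (x,ẋ)=(0.658425, 0.783950)
phase 4: p=0.8233, T=0.513, ωT=1.559161, cosh=2.482571, sinh=2.272259; start (x,ẋ)=(0.658425, 0.783950) → end (x,ẋ)=(1.000087, 0.807571)
phase 5: p=1.1693, T=0.478, ωT=1.452785, cosh=2.254462, sinh=2.020544; start (x,ẋ)=(1.000087, 0.807571) → end (x,ẋ)=(1.324693, 0.781493)
phase 6: p=1.6698, T=0.287, ωT=0.872279, cosh=1.405177, sinh=0.987180; start (x,ẋ)=(1.324693, 0.781493) → end (x,ẋ)=(1.438697, 0.062701)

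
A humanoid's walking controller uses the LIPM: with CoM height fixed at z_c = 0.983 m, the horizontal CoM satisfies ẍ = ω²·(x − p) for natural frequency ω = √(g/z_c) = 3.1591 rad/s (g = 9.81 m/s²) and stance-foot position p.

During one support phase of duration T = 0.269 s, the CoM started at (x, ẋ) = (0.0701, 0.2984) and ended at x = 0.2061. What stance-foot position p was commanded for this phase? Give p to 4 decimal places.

ωT = 3.1591·0.269 = 0.849798; cosh(ωT) = 1.383338, sinh(ωT) = 0.955836
x(T) = p + (x₀−p)·cosh(ωT) + (ẋ₀/ω)·sinh(ωT) ⇒ p·(1 − cosh) = x(T) − x₀·cosh − (ẋ₀/ω)·sinh
numerator   = 0.2061 − (0.0701)·1.383338 − (0.2984/3.1591)·0.955836 = 0.018842
denominator = 1 − 1.383338 = -0.383338
p = 0.018842 / -0.383338 = -0.0492

p = -0.0492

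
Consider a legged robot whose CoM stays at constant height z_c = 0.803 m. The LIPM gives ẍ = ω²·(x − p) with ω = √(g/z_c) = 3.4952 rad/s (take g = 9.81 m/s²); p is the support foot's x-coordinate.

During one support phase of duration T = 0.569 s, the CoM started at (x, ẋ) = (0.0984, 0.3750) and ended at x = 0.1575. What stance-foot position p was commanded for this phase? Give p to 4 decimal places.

p = 0.2180

ωT = 3.4952·0.569 = 1.988769; cosh(ωT) = 3.721698, sinh(ωT) = 3.584834
x(T) = p + (x₀−p)·cosh(ωT) + (ẋ₀/ω)·sinh(ωT) ⇒ p·(1 − cosh) = x(T) − x₀·cosh − (ẋ₀/ω)·sinh
numerator   = 0.1575 − (0.0984)·3.721698 − (0.3750/3.4952)·3.584834 = -0.593332
denominator = 1 − 3.721698 = -2.721698
p = -0.593332 / -2.721698 = 0.2180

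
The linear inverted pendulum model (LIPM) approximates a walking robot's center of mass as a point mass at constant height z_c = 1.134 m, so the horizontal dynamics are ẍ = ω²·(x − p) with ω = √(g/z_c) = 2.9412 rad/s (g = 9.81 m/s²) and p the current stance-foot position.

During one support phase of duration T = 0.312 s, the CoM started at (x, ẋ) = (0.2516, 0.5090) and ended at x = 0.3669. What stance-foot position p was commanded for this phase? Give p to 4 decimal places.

p = 0.3995

ωT = 2.9412·0.312 = 0.917654; cosh(ωT) = 1.451433, sinh(ωT) = 1.051978
x(T) = p + (x₀−p)·cosh(ωT) + (ẋ₀/ω)·sinh(ωT) ⇒ p·(1 − cosh) = x(T) − x₀·cosh − (ẋ₀/ω)·sinh
numerator   = 0.3669 − (0.2516)·1.451433 − (0.5090/2.9412)·1.051978 = -0.180335
denominator = 1 − 1.451433 = -0.451433
p = -0.180335 / -0.451433 = 0.3995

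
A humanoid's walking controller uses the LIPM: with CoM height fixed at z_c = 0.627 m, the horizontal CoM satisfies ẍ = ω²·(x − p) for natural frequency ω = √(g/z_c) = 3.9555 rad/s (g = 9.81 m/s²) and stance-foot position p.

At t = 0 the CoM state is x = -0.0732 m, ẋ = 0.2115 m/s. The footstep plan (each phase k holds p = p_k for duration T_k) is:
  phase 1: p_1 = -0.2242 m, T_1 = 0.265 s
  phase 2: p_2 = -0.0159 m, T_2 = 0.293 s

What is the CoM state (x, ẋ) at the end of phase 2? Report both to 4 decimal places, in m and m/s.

phase 1: p=-0.2242, T=0.265, ωT=1.048207, cosh=1.601549, sinh=1.250984; start (x,ẋ)=(-0.073200, 0.211500) → end (x,ẋ)=(0.084524, 1.085916)
phase 2: p=-0.0159, T=0.293, ωT=1.158961, cosh=1.750217, sinh=1.436405; start (x,ẋ)=(0.084524, 1.085916) → end (x,ẋ)=(0.554204, 2.471167)

x = 0.5542, ẋ = 2.4712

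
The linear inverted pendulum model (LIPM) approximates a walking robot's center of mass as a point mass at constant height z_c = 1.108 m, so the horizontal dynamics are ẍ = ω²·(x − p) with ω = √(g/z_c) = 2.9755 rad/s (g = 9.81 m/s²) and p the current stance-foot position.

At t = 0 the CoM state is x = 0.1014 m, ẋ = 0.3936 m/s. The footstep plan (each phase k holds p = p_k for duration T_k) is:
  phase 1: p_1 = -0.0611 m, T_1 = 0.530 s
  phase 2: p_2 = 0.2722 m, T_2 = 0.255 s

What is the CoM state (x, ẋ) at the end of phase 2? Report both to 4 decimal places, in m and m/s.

x = 1.3634, ẋ = 3.7024

phase 1: p=-0.0611, T=0.530, ωT=1.577015, cosh=2.523538, sinh=2.316947; start (x,ẋ)=(0.101400, 0.393600) → end (x,ẋ)=(0.655461, 2.113552)
phase 2: p=0.2722, T=0.255, ωT=0.758752, cosh=1.301930, sinh=0.833680; start (x,ẋ)=(0.655461, 2.113552) → end (x,ẋ)=(1.363358, 3.702421)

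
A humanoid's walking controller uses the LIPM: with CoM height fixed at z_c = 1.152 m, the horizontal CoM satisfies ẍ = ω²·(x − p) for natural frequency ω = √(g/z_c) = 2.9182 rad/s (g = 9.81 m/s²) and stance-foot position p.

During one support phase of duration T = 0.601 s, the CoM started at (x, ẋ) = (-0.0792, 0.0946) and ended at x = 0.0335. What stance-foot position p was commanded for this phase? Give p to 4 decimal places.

ωT = 2.9182·0.601 = 1.753838; cosh(ωT) = 2.974920, sinh(ωT) = 2.801812
x(T) = p + (x₀−p)·cosh(ωT) + (ẋ₀/ω)·sinh(ωT) ⇒ p·(1 − cosh) = x(T) − x₀·cosh − (ẋ₀/ω)·sinh
numerator   = 0.0335 − (-0.0792)·2.974920 − (0.0946/2.9182)·2.801812 = 0.178287
denominator = 1 − 2.974920 = -1.974920
p = 0.178287 / -1.974920 = -0.0903

p = -0.0903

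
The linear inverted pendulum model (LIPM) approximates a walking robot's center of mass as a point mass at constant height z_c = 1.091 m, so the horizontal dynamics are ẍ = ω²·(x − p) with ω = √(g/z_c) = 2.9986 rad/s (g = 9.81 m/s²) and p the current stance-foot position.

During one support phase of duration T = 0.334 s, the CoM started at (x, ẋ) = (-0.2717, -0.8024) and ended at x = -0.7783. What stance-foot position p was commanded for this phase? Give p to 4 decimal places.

ωT = 2.9986·0.334 = 1.001532; cosh(ωT) = 1.544883, sinh(ωT) = 1.177567
x(T) = p + (x₀−p)·cosh(ωT) + (ẋ₀/ω)·sinh(ωT) ⇒ p·(1 − cosh) = x(T) − x₀·cosh − (ẋ₀/ω)·sinh
numerator   = -0.7783 − (-0.2717)·1.544883 − (-0.8024/2.9986)·1.177567 = -0.043448
denominator = 1 − 1.544883 = -0.544883
p = -0.043448 / -0.544883 = 0.0797

p = 0.0797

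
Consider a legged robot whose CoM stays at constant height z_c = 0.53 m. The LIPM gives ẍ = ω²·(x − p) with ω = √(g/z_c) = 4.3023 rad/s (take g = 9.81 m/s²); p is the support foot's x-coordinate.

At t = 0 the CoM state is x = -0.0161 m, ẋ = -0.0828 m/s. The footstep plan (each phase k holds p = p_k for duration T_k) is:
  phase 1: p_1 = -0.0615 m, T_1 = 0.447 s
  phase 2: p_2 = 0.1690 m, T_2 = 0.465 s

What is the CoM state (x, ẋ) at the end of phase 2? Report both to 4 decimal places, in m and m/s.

x = -0.0365, ẋ = -0.7554

phase 1: p=-0.0615, T=0.447, ωT=1.923128, cosh=3.494239, sinh=3.348090; start (x,ẋ)=(-0.016100, -0.082800) → end (x,ẋ)=(0.032703, 0.364641)
phase 2: p=0.1690, T=0.465, ωT=2.000570, cosh=3.764262, sinh=3.629004; start (x,ẋ)=(0.032703, 0.364641) → end (x,ẋ)=(-0.036483, -0.755415)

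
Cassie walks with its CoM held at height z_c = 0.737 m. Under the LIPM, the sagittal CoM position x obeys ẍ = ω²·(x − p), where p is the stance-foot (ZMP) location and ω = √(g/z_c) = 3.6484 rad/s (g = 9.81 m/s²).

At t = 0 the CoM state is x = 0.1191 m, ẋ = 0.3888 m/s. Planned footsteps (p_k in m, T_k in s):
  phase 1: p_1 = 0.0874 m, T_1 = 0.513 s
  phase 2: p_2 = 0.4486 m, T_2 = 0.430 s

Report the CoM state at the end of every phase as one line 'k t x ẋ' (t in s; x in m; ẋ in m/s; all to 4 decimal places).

phase 1: p=0.0874, T=0.513, ωT=1.871629, cosh=3.326374, sinh=3.172501; start (x,ẋ)=(0.119100, 0.388800) → end (x,ẋ)=(0.530931, 1.660208)
phase 2: p=0.4486, T=0.430, ωT=1.568812, cosh=2.504617, sinh=2.296324; start (x,ẋ)=(0.530931, 1.660208) → end (x,ẋ)=(1.699752, 4.847945)

1 0.5130 0.5309 1.6602
2 0.9430 1.6998 4.8479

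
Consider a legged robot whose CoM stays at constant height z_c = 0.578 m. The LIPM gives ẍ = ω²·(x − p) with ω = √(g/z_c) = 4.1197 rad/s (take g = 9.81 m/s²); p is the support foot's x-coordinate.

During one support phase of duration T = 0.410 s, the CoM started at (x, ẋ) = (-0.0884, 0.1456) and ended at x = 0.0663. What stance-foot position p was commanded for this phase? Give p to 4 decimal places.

ωT = 4.1197·0.410 = 1.689077; cosh(ωT) = 2.799585, sinh(ωT) = 2.614895
x(T) = p + (x₀−p)·cosh(ωT) + (ẋ₀/ω)·sinh(ωT) ⇒ p·(1 − cosh) = x(T) − x₀·cosh − (ẋ₀/ω)·sinh
numerator   = 0.0663 − (-0.0884)·2.799585 − (0.1456/4.1197)·2.614895 = 0.221367
denominator = 1 − 2.799585 = -1.799585
p = 0.221367 / -1.799585 = -0.1230

p = -0.1230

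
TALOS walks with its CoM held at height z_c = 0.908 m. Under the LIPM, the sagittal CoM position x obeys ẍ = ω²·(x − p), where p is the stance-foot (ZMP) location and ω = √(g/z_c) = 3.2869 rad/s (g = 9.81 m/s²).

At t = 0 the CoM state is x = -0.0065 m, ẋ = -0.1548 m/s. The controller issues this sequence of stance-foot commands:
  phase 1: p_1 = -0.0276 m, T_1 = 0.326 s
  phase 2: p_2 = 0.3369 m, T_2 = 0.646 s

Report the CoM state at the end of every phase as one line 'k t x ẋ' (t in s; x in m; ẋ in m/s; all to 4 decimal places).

phase 1: p=-0.0276, T=0.326, ωT=1.071529, cosh=1.631163, sinh=1.288679; start (x,ẋ)=(-0.006500, -0.154800) → end (x,ẋ)=(-0.053874, -0.163130)
phase 2: p=0.3369, T=0.646, ωT=2.123337, cosh=4.239310, sinh=4.119678; start (x,ẋ)=(-0.053874, -0.163130) → end (x,ẋ)=(-1.524173, -5.983018)

1 0.3260 -0.0539 -0.1631
2 0.9720 -1.5242 -5.9830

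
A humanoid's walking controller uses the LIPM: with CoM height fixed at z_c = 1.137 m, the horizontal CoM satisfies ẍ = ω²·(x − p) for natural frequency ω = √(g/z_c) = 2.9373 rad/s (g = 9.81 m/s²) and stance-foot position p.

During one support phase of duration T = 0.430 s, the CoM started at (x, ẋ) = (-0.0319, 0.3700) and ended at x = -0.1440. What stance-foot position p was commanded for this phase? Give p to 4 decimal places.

ωT = 2.9373·0.430 = 1.263039; cosh(ωT) = 1.909472, sinh(ωT) = 1.626679
x(T) = p + (x₀−p)·cosh(ωT) + (ẋ₀/ω)·sinh(ωT) ⇒ p·(1 − cosh) = x(T) − x₀·cosh − (ẋ₀/ω)·sinh
numerator   = -0.1440 − (-0.0319)·1.909472 − (0.3700/2.9373)·1.626679 = -0.287994
denominator = 1 − 1.909472 = -0.909472
p = -0.287994 / -0.909472 = 0.3167

p = 0.3167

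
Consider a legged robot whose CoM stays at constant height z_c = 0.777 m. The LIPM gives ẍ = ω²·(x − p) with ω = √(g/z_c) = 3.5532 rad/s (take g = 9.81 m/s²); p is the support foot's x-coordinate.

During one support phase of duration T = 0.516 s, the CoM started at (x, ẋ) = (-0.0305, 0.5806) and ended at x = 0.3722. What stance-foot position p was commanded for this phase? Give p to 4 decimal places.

ωT = 3.5532·0.516 = 1.833451; cosh(ωT) = 3.207650, sinh(ωT) = 3.047789
x(T) = p + (x₀−p)·cosh(ωT) + (ẋ₀/ω)·sinh(ωT) ⇒ p·(1 − cosh) = x(T) − x₀·cosh − (ẋ₀/ω)·sinh
numerator   = 0.3722 − (-0.0305)·3.207650 − (0.5806/3.5532)·3.047789 = -0.027981
denominator = 1 − 3.207650 = -2.207650
p = -0.027981 / -2.207650 = 0.0127

p = 0.0127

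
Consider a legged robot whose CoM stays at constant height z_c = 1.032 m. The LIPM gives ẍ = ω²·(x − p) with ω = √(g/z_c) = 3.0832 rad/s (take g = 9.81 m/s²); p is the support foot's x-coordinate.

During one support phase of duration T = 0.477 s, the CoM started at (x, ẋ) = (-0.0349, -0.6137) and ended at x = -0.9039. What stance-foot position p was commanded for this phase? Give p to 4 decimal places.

p = 0.3204

ωT = 3.0832·0.477 = 1.470686; cosh(ωT) = 2.290995, sinh(ωT) = 2.061227
x(T) = p + (x₀−p)·cosh(ωT) + (ẋ₀/ω)·sinh(ωT) ⇒ p·(1 − cosh) = x(T) − x₀·cosh − (ẋ₀/ω)·sinh
numerator   = -0.9039 − (-0.0349)·2.290995 − (-0.6137/3.0832)·2.061227 = -0.413664
denominator = 1 − 2.290995 = -1.290995
p = -0.413664 / -1.290995 = 0.3204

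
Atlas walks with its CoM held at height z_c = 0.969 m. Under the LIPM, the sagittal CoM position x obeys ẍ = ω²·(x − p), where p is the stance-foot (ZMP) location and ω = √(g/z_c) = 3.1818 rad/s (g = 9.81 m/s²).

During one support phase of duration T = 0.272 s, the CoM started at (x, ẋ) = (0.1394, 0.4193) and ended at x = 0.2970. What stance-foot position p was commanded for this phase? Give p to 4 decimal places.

p = 0.0672

ωT = 3.1818·0.272 = 0.865450; cosh(ωT) = 1.398468, sinh(ωT) = 0.977606
x(T) = p + (x₀−p)·cosh(ωT) + (ẋ₀/ω)·sinh(ωT) ⇒ p·(1 − cosh) = x(T) − x₀·cosh − (ẋ₀/ω)·sinh
numerator   = 0.2970 − (0.1394)·1.398468 − (0.4193/3.1818)·0.977606 = -0.026776
denominator = 1 − 1.398468 = -0.398468
p = -0.026776 / -0.398468 = 0.0672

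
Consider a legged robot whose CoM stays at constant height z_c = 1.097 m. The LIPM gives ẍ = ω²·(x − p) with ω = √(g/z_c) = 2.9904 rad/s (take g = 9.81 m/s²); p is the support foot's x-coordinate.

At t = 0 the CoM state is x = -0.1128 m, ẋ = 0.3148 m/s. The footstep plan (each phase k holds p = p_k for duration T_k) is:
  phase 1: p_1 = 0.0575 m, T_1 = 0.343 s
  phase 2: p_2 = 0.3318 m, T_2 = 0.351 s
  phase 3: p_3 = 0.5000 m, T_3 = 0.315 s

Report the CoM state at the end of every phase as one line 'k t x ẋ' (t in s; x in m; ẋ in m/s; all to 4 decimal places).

phase 1: p=0.0575, T=0.343, ωT=1.025707, cosh=1.573805, sinh=1.215262; start (x,ẋ)=(-0.112800, 0.314800) → end (x,ẋ)=(-0.082588, -0.123457)
phase 2: p=0.3318, T=0.351, ωT=1.049630, cosh=1.603331, sinh=1.253264; start (x,ẋ)=(-0.082588, -0.123457) → end (x,ẋ)=(-0.384342, -1.750970)
phase 3: p=0.5000, T=0.315, ωT=0.941976, cosh=1.477451, sinh=1.087594; start (x,ẋ)=(-0.384342, -1.750970) → end (x,ẋ)=(-1.443390, -5.463152)

1 0.3430 -0.0826 -0.1235
2 0.6940 -0.3843 -1.7510
3 1.0090 -1.4434 -5.4632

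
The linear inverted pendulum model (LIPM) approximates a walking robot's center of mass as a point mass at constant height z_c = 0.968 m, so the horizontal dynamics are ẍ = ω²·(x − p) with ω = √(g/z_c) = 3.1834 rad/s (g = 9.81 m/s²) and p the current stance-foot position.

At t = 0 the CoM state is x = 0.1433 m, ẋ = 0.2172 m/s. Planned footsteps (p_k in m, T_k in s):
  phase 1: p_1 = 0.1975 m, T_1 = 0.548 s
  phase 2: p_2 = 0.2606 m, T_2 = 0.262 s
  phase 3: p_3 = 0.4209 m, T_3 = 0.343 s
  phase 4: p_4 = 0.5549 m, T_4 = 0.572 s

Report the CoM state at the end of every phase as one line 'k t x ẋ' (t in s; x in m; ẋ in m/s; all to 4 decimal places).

phase 1: p=0.1975, T=0.548, ωT=1.744503, cosh=2.948895, sinh=2.774163; start (x,ẋ)=(0.143300, 0.217200) → end (x,ẋ)=(0.226948, 0.161845)
phase 2: p=0.2606, T=0.262, ωT=0.834051, cosh=1.368457, sinh=0.934170; start (x,ẋ)=(0.226948, 0.161845) → end (x,ẋ)=(0.262042, 0.121403)
phase 3: p=0.4209, T=0.343, ωT=1.091906, cosh=1.657763, sinh=1.322186; start (x,ẋ)=(0.262042, 0.121403) → end (x,ẋ)=(0.207975, -0.467383)
phase 4: p=0.5549, T=0.572, ωT=1.820905, cosh=3.169662, sinh=3.007783; start (x,ẋ)=(0.207975, -0.467383) → end (x,ẋ)=(-0.986334, -4.803245)

1 0.5480 0.2269 0.1618
2 0.8100 0.2620 0.1214
3 1.1530 0.2080 -0.4674
4 1.7250 -0.9863 -4.8032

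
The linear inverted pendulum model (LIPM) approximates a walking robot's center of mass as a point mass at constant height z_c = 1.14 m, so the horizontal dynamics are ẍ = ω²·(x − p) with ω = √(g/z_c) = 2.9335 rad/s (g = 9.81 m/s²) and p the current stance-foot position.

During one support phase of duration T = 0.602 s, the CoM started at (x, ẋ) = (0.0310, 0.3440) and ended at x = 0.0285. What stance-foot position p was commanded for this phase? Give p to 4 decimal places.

p = 0.1979

ωT = 2.9335·0.602 = 1.765967; cosh(ωT) = 3.009123, sinh(ωT) = 2.838101
x(T) = p + (x₀−p)·cosh(ωT) + (ẋ₀/ω)·sinh(ωT) ⇒ p·(1 − cosh) = x(T) − x₀·cosh − (ẋ₀/ω)·sinh
numerator   = 0.0285 − (0.0310)·3.009123 − (0.3440/2.9335)·2.838101 = -0.397596
denominator = 1 − 3.009123 = -2.009123
p = -0.397596 / -2.009123 = 0.1979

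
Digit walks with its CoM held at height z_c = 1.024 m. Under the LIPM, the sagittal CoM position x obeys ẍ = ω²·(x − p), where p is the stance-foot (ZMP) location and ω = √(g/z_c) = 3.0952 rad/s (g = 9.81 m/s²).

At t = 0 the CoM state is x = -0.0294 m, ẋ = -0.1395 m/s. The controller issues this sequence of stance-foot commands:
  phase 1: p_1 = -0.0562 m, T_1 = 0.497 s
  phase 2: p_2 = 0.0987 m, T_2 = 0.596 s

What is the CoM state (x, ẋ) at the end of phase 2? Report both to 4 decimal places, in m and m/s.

phase 1: p=-0.0562, T=0.497, ωT=1.538314, cosh=2.435739, sinh=2.220996; start (x,ẋ)=(-0.029400, -0.139500) → end (x,ẋ)=(-0.091022, -0.155551)
phase 2: p=0.0987, T=0.596, ωT=1.844739, cosh=3.242258, sinh=3.084192; start (x,ẋ)=(-0.091022, -0.155551) → end (x,ẋ)=(-0.671425, -2.315458)

x = -0.6714, ẋ = -2.3155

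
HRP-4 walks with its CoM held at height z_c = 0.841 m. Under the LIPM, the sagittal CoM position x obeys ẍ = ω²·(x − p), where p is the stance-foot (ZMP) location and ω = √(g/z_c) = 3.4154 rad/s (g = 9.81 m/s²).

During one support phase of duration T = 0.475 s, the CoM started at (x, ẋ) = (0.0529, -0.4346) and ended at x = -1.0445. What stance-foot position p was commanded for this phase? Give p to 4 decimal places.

ωT = 3.4154·0.475 = 1.622315; cosh(ωT) = 2.631121, sinh(ωT) = 2.433680
x(T) = p + (x₀−p)·cosh(ωT) + (ẋ₀/ω)·sinh(ωT) ⇒ p·(1 − cosh) = x(T) − x₀·cosh − (ẋ₀/ω)·sinh
numerator   = -1.0445 − (0.0529)·2.631121 − (-0.4346/3.4154)·2.433680 = -0.874007
denominator = 1 − 2.631121 = -1.631121
p = -0.874007 / -1.631121 = 0.5358

p = 0.5358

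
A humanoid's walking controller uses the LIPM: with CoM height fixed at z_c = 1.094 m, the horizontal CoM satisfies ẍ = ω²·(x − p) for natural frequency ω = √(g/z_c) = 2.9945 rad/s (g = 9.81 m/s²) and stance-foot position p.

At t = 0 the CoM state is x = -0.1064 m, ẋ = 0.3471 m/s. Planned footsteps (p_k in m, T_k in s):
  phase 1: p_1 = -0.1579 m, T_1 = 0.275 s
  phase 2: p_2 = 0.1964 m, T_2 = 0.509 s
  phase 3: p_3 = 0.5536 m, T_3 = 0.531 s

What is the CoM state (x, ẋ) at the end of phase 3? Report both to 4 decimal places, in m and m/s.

x = -0.0617, ẋ = -1.5734

phase 1: p=-0.1579, T=0.275, ωT=0.823488, cosh=1.358665, sinh=0.919767; start (x,ẋ)=(-0.106400, 0.347100) → end (x,ẋ)=(0.018684, 0.613436)
phase 2: p=0.1964, T=0.509, ωT=1.524201, cosh=2.404633, sinh=2.186838; start (x,ẋ)=(0.018684, 0.613436) → end (x,ẋ)=(0.217041, 0.311316)
phase 3: p=0.5536, T=0.531, ωT=1.590080, cosh=2.554024, sinh=2.350115; start (x,ẋ)=(0.217041, 0.311316) → end (x,ẋ)=(-0.061656, -1.573399)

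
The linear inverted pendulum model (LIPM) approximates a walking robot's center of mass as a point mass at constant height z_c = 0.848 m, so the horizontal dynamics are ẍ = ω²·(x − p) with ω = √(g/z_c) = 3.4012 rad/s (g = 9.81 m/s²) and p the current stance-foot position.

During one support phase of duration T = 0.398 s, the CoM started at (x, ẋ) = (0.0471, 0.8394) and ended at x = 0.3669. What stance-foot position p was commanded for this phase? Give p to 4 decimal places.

ωT = 3.4012·0.398 = 1.353678; cosh(ωT) = 2.064963, sinh(ωT) = 1.806675
x(T) = p + (x₀−p)·cosh(ωT) + (ẋ₀/ω)·sinh(ωT) ⇒ p·(1 − cosh) = x(T) − x₀·cosh − (ẋ₀/ω)·sinh
numerator   = 0.3669 − (0.0471)·2.064963 − (0.8394/3.4012)·1.806675 = -0.176238
denominator = 1 − 2.064963 = -1.064963
p = -0.176238 / -1.064963 = 0.1655

p = 0.1655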